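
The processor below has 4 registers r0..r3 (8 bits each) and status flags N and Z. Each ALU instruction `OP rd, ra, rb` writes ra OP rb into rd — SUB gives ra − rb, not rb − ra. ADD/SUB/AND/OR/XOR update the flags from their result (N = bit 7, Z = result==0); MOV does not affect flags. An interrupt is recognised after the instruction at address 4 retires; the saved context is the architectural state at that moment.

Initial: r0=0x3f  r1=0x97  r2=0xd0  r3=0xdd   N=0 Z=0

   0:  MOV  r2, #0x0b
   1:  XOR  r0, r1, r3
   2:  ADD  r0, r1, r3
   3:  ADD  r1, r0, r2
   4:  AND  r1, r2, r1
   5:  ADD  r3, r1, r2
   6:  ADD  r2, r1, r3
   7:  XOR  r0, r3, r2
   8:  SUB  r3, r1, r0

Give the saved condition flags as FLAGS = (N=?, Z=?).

FLAGS = (N=0, Z=0)

after  0: r0=0x3f r1=0x97 r2=0x0b r3=0xdd  N=0 Z=0
after  1: r0=0x4a r1=0x97 r2=0x0b r3=0xdd  N=0 Z=0
after  2: r0=0x74 r1=0x97 r2=0x0b r3=0xdd  N=0 Z=0
after  3: r0=0x74 r1=0x7f r2=0x0b r3=0xdd  N=0 Z=0
after  4: r0=0x74 r1=0x0b r2=0x0b r3=0xdd  N=0 Z=0
-- IRQ taken; context saved, return-PC = 5 --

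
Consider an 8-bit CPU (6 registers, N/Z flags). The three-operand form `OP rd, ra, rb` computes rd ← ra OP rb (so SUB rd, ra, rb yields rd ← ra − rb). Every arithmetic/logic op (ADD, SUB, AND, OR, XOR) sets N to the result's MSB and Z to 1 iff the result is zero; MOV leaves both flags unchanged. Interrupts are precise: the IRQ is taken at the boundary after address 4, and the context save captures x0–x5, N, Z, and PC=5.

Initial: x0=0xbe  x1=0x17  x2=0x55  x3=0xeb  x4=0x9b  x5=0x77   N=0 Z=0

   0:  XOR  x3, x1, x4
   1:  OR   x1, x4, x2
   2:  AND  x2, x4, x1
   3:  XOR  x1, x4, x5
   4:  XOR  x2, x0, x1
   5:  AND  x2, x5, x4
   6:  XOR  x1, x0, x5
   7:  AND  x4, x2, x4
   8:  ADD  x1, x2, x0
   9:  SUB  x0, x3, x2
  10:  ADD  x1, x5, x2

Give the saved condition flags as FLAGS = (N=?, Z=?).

after  0: x0=0xbe x1=0x17 x2=0x55 x3=0x8c x4=0x9b x5=0x77  N=1 Z=0
after  1: x0=0xbe x1=0xdf x2=0x55 x3=0x8c x4=0x9b x5=0x77  N=1 Z=0
after  2: x0=0xbe x1=0xdf x2=0x9b x3=0x8c x4=0x9b x5=0x77  N=1 Z=0
after  3: x0=0xbe x1=0xec x2=0x9b x3=0x8c x4=0x9b x5=0x77  N=1 Z=0
after  4: x0=0xbe x1=0xec x2=0x52 x3=0x8c x4=0x9b x5=0x77  N=0 Z=0
-- IRQ taken; context saved, return-PC = 5 --

FLAGS = (N=0, Z=0)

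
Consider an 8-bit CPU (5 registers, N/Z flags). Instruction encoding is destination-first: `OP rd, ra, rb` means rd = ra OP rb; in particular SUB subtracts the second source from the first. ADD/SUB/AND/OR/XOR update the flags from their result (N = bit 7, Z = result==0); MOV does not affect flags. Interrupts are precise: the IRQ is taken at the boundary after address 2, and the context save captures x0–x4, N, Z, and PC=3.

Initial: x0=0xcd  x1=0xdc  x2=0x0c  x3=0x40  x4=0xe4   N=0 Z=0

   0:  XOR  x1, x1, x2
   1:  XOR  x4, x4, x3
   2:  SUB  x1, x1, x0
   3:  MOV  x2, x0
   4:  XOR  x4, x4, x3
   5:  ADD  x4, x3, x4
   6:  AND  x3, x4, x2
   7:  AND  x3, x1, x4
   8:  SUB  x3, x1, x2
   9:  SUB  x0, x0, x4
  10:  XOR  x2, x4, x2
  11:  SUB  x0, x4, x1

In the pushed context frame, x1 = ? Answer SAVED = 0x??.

SAVED = 0x03

after  0: x0=0xcd x1=0xd0 x2=0x0c x3=0x40 x4=0xe4  N=1 Z=0
after  1: x0=0xcd x1=0xd0 x2=0x0c x3=0x40 x4=0xa4  N=1 Z=0
after  2: x0=0xcd x1=0x03 x2=0x0c x3=0x40 x4=0xa4  N=0 Z=0
-- IRQ taken; context saved, return-PC = 3 --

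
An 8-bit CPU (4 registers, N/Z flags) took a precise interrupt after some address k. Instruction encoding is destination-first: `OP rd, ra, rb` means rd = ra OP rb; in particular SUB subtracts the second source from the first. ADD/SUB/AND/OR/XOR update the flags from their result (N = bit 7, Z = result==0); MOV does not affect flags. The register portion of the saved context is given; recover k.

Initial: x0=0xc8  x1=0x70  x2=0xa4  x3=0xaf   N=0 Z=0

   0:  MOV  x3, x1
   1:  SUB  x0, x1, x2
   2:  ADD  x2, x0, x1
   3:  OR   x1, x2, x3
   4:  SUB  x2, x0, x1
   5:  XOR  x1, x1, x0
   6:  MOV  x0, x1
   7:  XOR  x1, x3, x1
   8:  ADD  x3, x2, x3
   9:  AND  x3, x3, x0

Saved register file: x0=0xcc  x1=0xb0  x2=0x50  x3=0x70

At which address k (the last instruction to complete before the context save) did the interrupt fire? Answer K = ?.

K = 5

after  0: x0=0xc8 x1=0x70 x2=0xa4 x3=0x70  N=0 Z=0
after  1: x0=0xcc x1=0x70 x2=0xa4 x3=0x70  N=1 Z=0
after  2: x0=0xcc x1=0x70 x2=0x3c x3=0x70  N=0 Z=0
after  3: x0=0xcc x1=0x7c x2=0x3c x3=0x70  N=0 Z=0
after  4: x0=0xcc x1=0x7c x2=0x50 x3=0x70  N=0 Z=0
after  5: x0=0xcc x1=0xb0 x2=0x50 x3=0x70  N=1 Z=0
-- IRQ taken; context saved, return-PC = 6 --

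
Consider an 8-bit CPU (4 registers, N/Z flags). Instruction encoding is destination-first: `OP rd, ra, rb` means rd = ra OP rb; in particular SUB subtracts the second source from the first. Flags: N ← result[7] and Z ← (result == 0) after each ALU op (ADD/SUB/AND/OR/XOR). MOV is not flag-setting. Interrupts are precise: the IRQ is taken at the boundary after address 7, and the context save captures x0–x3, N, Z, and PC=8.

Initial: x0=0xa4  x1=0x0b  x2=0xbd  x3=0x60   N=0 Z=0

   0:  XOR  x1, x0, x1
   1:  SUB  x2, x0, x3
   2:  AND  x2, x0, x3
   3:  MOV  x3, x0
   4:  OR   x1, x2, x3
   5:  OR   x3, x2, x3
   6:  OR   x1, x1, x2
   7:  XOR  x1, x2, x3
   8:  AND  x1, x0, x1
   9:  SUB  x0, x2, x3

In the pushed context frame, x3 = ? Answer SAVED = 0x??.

after  0: x0=0xa4 x1=0xaf x2=0xbd x3=0x60  N=1 Z=0
after  1: x0=0xa4 x1=0xaf x2=0x44 x3=0x60  N=0 Z=0
after  2: x0=0xa4 x1=0xaf x2=0x20 x3=0x60  N=0 Z=0
after  3: x0=0xa4 x1=0xaf x2=0x20 x3=0xa4  N=0 Z=0
after  4: x0=0xa4 x1=0xa4 x2=0x20 x3=0xa4  N=1 Z=0
after  5: x0=0xa4 x1=0xa4 x2=0x20 x3=0xa4  N=1 Z=0
after  6: x0=0xa4 x1=0xa4 x2=0x20 x3=0xa4  N=1 Z=0
after  7: x0=0xa4 x1=0x84 x2=0x20 x3=0xa4  N=1 Z=0
-- IRQ taken; context saved, return-PC = 8 --

SAVED = 0xa4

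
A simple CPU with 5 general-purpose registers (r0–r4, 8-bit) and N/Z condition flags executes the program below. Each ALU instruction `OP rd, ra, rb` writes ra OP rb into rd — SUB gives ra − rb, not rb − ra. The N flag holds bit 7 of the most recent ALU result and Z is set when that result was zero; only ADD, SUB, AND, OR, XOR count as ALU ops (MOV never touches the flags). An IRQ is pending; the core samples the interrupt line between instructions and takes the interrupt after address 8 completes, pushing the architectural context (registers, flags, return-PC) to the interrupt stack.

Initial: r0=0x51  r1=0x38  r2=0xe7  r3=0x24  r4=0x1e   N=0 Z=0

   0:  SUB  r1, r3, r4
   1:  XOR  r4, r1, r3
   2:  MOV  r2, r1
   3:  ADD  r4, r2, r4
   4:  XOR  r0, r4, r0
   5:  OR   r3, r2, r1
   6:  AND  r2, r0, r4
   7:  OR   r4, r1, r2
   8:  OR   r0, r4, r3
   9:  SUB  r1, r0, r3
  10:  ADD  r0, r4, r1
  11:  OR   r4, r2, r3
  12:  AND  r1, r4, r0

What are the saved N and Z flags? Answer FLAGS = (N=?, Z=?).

FLAGS = (N=0, Z=0)

after  0: r0=0x51 r1=0x06 r2=0xe7 r3=0x24 r4=0x1e  N=0 Z=0
after  1: r0=0x51 r1=0x06 r2=0xe7 r3=0x24 r4=0x22  N=0 Z=0
after  2: r0=0x51 r1=0x06 r2=0x06 r3=0x24 r4=0x22  N=0 Z=0
after  3: r0=0x51 r1=0x06 r2=0x06 r3=0x24 r4=0x28  N=0 Z=0
after  4: r0=0x79 r1=0x06 r2=0x06 r3=0x24 r4=0x28  N=0 Z=0
after  5: r0=0x79 r1=0x06 r2=0x06 r3=0x06 r4=0x28  N=0 Z=0
after  6: r0=0x79 r1=0x06 r2=0x28 r3=0x06 r4=0x28  N=0 Z=0
after  7: r0=0x79 r1=0x06 r2=0x28 r3=0x06 r4=0x2e  N=0 Z=0
after  8: r0=0x2e r1=0x06 r2=0x28 r3=0x06 r4=0x2e  N=0 Z=0
-- IRQ taken; context saved, return-PC = 9 --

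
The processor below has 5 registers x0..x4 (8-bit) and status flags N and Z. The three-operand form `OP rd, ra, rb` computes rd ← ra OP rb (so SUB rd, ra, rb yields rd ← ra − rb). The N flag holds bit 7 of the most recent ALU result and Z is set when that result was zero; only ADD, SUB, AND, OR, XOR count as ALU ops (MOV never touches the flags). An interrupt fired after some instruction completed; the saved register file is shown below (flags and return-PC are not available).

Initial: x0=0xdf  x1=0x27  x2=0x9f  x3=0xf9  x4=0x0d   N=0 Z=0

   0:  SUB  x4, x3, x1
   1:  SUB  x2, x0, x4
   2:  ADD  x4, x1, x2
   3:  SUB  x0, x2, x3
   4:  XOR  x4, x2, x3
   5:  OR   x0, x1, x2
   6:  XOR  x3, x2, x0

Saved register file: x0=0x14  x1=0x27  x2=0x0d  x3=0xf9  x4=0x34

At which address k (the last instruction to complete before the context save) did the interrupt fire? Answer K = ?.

K = 3

after  0: x0=0xdf x1=0x27 x2=0x9f x3=0xf9 x4=0xd2  N=1 Z=0
after  1: x0=0xdf x1=0x27 x2=0x0d x3=0xf9 x4=0xd2  N=0 Z=0
after  2: x0=0xdf x1=0x27 x2=0x0d x3=0xf9 x4=0x34  N=0 Z=0
after  3: x0=0x14 x1=0x27 x2=0x0d x3=0xf9 x4=0x34  N=0 Z=0
-- IRQ taken; context saved, return-PC = 4 --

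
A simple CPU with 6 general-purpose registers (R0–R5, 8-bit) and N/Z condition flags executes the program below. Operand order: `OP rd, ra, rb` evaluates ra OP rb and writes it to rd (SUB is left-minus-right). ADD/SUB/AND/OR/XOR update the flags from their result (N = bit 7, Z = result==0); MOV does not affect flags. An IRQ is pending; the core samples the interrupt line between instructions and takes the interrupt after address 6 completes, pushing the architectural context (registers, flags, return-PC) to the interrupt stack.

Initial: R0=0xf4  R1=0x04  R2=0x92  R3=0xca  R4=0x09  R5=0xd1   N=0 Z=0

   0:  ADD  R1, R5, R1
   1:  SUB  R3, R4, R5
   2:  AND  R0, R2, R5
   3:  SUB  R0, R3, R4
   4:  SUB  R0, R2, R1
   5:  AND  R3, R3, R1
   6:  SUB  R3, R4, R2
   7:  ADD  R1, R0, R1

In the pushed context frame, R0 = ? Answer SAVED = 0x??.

after  0: R0=0xf4 R1=0xd5 R2=0x92 R3=0xca R4=0x09 R5=0xd1  N=1 Z=0
after  1: R0=0xf4 R1=0xd5 R2=0x92 R3=0x38 R4=0x09 R5=0xd1  N=0 Z=0
after  2: R0=0x90 R1=0xd5 R2=0x92 R3=0x38 R4=0x09 R5=0xd1  N=1 Z=0
after  3: R0=0x2f R1=0xd5 R2=0x92 R3=0x38 R4=0x09 R5=0xd1  N=0 Z=0
after  4: R0=0xbd R1=0xd5 R2=0x92 R3=0x38 R4=0x09 R5=0xd1  N=1 Z=0
after  5: R0=0xbd R1=0xd5 R2=0x92 R3=0x10 R4=0x09 R5=0xd1  N=0 Z=0
after  6: R0=0xbd R1=0xd5 R2=0x92 R3=0x77 R4=0x09 R5=0xd1  N=0 Z=0
-- IRQ taken; context saved, return-PC = 7 --

SAVED = 0xbd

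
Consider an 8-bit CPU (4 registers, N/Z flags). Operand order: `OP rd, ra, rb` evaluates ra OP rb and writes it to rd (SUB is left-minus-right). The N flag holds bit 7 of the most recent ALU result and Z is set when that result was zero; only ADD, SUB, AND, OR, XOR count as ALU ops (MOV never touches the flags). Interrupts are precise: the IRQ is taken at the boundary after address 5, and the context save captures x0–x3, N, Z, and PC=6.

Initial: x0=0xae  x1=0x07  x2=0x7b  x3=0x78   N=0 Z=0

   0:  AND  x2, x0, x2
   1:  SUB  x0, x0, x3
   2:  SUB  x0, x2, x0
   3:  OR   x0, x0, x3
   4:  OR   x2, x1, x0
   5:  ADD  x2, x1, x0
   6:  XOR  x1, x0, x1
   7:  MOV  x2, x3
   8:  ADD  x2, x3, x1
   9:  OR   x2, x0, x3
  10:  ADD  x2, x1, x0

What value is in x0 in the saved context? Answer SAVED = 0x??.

after  0: x0=0xae x1=0x07 x2=0x2a x3=0x78  N=0 Z=0
after  1: x0=0x36 x1=0x07 x2=0x2a x3=0x78  N=0 Z=0
after  2: x0=0xf4 x1=0x07 x2=0x2a x3=0x78  N=1 Z=0
after  3: x0=0xfc x1=0x07 x2=0x2a x3=0x78  N=1 Z=0
after  4: x0=0xfc x1=0x07 x2=0xff x3=0x78  N=1 Z=0
after  5: x0=0xfc x1=0x07 x2=0x03 x3=0x78  N=0 Z=0
-- IRQ taken; context saved, return-PC = 6 --

SAVED = 0xfc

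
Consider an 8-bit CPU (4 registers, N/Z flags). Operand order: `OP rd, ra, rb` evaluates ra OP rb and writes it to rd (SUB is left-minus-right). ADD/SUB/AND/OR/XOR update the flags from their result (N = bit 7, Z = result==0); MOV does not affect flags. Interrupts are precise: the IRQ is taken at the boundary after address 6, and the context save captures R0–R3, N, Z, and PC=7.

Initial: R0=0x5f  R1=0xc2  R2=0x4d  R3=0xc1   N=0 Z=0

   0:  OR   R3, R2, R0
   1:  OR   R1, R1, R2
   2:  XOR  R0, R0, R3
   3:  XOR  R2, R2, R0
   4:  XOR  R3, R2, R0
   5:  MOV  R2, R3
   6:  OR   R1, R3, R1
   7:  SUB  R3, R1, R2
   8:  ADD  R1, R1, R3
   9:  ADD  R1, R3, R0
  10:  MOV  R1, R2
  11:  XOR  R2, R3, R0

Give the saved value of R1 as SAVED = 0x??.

after  0: R0=0x5f R1=0xc2 R2=0x4d R3=0x5f  N=0 Z=0
after  1: R0=0x5f R1=0xcf R2=0x4d R3=0x5f  N=1 Z=0
after  2: R0=0x00 R1=0xcf R2=0x4d R3=0x5f  N=0 Z=1
after  3: R0=0x00 R1=0xcf R2=0x4d R3=0x5f  N=0 Z=0
after  4: R0=0x00 R1=0xcf R2=0x4d R3=0x4d  N=0 Z=0
after  5: R0=0x00 R1=0xcf R2=0x4d R3=0x4d  N=0 Z=0
after  6: R0=0x00 R1=0xcf R2=0x4d R3=0x4d  N=1 Z=0
-- IRQ taken; context saved, return-PC = 7 --

SAVED = 0xcf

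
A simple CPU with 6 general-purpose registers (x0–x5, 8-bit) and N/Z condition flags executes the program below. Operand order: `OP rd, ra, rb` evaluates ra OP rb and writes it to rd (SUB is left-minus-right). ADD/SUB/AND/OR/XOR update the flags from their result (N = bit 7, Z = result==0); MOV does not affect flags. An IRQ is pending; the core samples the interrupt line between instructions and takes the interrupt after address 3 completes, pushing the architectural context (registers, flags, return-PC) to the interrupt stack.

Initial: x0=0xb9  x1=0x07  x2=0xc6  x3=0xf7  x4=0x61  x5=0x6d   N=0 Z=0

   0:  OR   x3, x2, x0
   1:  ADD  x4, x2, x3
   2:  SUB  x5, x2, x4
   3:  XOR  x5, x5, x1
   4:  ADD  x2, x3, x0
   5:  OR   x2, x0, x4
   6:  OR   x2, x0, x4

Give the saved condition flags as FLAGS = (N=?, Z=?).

FLAGS = (N=0, Z=0)

after  0: x0=0xb9 x1=0x07 x2=0xc6 x3=0xff x4=0x61 x5=0x6d  N=1 Z=0
after  1: x0=0xb9 x1=0x07 x2=0xc6 x3=0xff x4=0xc5 x5=0x6d  N=1 Z=0
after  2: x0=0xb9 x1=0x07 x2=0xc6 x3=0xff x4=0xc5 x5=0x01  N=0 Z=0
after  3: x0=0xb9 x1=0x07 x2=0xc6 x3=0xff x4=0xc5 x5=0x06  N=0 Z=0
-- IRQ taken; context saved, return-PC = 4 --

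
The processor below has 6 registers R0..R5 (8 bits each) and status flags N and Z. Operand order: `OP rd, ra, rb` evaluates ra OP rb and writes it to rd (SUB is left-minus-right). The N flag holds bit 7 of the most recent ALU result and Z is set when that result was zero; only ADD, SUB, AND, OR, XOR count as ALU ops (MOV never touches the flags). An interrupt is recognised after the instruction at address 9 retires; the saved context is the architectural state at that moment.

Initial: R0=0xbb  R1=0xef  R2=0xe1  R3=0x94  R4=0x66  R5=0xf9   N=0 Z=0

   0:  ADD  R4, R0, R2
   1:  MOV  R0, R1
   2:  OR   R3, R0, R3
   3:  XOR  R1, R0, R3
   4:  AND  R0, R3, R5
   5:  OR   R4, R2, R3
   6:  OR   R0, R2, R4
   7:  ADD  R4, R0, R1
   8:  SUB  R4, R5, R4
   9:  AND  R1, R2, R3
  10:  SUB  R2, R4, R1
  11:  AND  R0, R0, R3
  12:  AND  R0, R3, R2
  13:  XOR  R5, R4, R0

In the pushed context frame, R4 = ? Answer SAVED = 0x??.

after  0: R0=0xbb R1=0xef R2=0xe1 R3=0x94 R4=0x9c R5=0xf9  N=1 Z=0
after  1: R0=0xef R1=0xef R2=0xe1 R3=0x94 R4=0x9c R5=0xf9  N=1 Z=0
after  2: R0=0xef R1=0xef R2=0xe1 R3=0xff R4=0x9c R5=0xf9  N=1 Z=0
after  3: R0=0xef R1=0x10 R2=0xe1 R3=0xff R4=0x9c R5=0xf9  N=0 Z=0
after  4: R0=0xf9 R1=0x10 R2=0xe1 R3=0xff R4=0x9c R5=0xf9  N=1 Z=0
after  5: R0=0xf9 R1=0x10 R2=0xe1 R3=0xff R4=0xff R5=0xf9  N=1 Z=0
after  6: R0=0xff R1=0x10 R2=0xe1 R3=0xff R4=0xff R5=0xf9  N=1 Z=0
after  7: R0=0xff R1=0x10 R2=0xe1 R3=0xff R4=0x0f R5=0xf9  N=0 Z=0
after  8: R0=0xff R1=0x10 R2=0xe1 R3=0xff R4=0xea R5=0xf9  N=1 Z=0
after  9: R0=0xff R1=0xe1 R2=0xe1 R3=0xff R4=0xea R5=0xf9  N=1 Z=0
-- IRQ taken; context saved, return-PC = 10 --

SAVED = 0xea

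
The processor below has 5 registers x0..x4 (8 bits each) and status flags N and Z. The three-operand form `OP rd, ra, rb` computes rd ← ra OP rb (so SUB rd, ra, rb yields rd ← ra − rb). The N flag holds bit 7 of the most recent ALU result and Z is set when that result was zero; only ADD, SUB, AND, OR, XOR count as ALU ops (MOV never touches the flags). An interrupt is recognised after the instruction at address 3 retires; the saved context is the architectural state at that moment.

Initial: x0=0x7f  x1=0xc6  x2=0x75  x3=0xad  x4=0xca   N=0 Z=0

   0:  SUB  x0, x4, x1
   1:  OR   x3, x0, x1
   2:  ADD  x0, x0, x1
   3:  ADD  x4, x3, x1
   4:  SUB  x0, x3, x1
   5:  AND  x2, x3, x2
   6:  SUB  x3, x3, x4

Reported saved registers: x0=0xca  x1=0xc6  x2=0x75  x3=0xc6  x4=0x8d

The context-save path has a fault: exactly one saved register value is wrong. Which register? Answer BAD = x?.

after  0: x0=0x04 x1=0xc6 x2=0x75 x3=0xad x4=0xca  N=0 Z=0
after  1: x0=0x04 x1=0xc6 x2=0x75 x3=0xc6 x4=0xca  N=1 Z=0
after  2: x0=0xca x1=0xc6 x2=0x75 x3=0xc6 x4=0xca  N=1 Z=0
after  3: x0=0xca x1=0xc6 x2=0x75 x3=0xc6 x4=0x8c  N=1 Z=0
-- IRQ taken; context saved, return-PC = 4 --
mismatch: x4: reported 0x8d vs actual 0x8c

BAD = x4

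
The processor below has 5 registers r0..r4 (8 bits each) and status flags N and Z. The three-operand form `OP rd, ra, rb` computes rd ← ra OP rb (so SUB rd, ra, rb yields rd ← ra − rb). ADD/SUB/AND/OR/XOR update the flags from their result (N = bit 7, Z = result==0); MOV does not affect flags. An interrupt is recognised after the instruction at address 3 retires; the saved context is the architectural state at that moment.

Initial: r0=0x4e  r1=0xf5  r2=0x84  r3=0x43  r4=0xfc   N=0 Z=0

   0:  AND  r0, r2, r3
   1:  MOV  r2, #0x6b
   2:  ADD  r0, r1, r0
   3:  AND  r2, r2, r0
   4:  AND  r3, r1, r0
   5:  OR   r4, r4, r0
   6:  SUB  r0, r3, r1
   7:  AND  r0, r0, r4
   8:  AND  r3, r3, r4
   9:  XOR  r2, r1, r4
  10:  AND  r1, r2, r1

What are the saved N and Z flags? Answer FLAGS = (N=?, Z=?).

after  0: r0=0x00 r1=0xf5 r2=0x84 r3=0x43 r4=0xfc  N=0 Z=1
after  1: r0=0x00 r1=0xf5 r2=0x6b r3=0x43 r4=0xfc  N=0 Z=1
after  2: r0=0xf5 r1=0xf5 r2=0x6b r3=0x43 r4=0xfc  N=1 Z=0
after  3: r0=0xf5 r1=0xf5 r2=0x61 r3=0x43 r4=0xfc  N=0 Z=0
-- IRQ taken; context saved, return-PC = 4 --

FLAGS = (N=0, Z=0)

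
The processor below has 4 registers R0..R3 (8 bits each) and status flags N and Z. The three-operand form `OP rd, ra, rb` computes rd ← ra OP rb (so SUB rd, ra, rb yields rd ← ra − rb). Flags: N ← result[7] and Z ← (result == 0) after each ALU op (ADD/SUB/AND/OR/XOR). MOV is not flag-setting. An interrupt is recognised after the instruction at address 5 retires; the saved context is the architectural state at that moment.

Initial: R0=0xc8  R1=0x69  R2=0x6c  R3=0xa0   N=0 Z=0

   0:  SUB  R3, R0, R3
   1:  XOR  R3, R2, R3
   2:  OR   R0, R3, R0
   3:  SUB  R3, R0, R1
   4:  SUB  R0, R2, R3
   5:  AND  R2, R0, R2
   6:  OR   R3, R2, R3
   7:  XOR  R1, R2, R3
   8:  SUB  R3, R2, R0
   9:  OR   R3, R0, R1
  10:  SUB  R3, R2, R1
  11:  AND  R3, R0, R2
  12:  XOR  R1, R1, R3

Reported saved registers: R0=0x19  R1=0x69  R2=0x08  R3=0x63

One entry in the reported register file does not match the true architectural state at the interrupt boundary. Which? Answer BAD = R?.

after  0: R0=0xc8 R1=0x69 R2=0x6c R3=0x28  N=0 Z=0
after  1: R0=0xc8 R1=0x69 R2=0x6c R3=0x44  N=0 Z=0
after  2: R0=0xcc R1=0x69 R2=0x6c R3=0x44  N=1 Z=0
after  3: R0=0xcc R1=0x69 R2=0x6c R3=0x63  N=0 Z=0
after  4: R0=0x09 R1=0x69 R2=0x6c R3=0x63  N=0 Z=0
after  5: R0=0x09 R1=0x69 R2=0x08 R3=0x63  N=0 Z=0
-- IRQ taken; context saved, return-PC = 6 --
mismatch: R0: reported 0x19 vs actual 0x09

BAD = R0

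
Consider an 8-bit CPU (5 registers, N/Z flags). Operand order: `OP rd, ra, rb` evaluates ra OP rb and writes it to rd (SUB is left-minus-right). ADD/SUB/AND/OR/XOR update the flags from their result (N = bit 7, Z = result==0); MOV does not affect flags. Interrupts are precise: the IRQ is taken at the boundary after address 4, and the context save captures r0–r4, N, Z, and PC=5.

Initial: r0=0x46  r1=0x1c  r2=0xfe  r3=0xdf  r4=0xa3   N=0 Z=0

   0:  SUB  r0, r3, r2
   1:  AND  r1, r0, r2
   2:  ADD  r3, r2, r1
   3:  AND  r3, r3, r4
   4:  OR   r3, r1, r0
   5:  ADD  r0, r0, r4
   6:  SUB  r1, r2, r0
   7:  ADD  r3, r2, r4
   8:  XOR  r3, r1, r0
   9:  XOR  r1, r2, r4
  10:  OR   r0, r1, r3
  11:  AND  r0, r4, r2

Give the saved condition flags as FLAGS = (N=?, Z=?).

FLAGS = (N=1, Z=0)

after  0: r0=0xe1 r1=0x1c r2=0xfe r3=0xdf r4=0xa3  N=1 Z=0
after  1: r0=0xe1 r1=0xe0 r2=0xfe r3=0xdf r4=0xa3  N=1 Z=0
after  2: r0=0xe1 r1=0xe0 r2=0xfe r3=0xde r4=0xa3  N=1 Z=0
after  3: r0=0xe1 r1=0xe0 r2=0xfe r3=0x82 r4=0xa3  N=1 Z=0
after  4: r0=0xe1 r1=0xe0 r2=0xfe r3=0xe1 r4=0xa3  N=1 Z=0
-- IRQ taken; context saved, return-PC = 5 --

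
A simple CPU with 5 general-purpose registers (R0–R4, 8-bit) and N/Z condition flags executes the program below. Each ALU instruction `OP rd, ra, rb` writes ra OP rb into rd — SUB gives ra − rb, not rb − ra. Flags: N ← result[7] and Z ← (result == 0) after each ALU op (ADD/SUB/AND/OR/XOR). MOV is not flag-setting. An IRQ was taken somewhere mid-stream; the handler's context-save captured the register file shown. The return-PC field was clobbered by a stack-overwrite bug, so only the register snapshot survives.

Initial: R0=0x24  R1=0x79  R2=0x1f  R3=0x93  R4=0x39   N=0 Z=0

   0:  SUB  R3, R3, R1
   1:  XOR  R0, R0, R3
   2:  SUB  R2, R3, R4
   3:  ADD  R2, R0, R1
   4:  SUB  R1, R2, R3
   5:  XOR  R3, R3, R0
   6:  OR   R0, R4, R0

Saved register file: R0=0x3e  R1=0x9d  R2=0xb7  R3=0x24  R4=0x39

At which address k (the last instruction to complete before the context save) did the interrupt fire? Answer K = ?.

K = 5

after  0: R0=0x24 R1=0x79 R2=0x1f R3=0x1a R4=0x39  N=0 Z=0
after  1: R0=0x3e R1=0x79 R2=0x1f R3=0x1a R4=0x39  N=0 Z=0
after  2: R0=0x3e R1=0x79 R2=0xe1 R3=0x1a R4=0x39  N=1 Z=0
after  3: R0=0x3e R1=0x79 R2=0xb7 R3=0x1a R4=0x39  N=1 Z=0
after  4: R0=0x3e R1=0x9d R2=0xb7 R3=0x1a R4=0x39  N=1 Z=0
after  5: R0=0x3e R1=0x9d R2=0xb7 R3=0x24 R4=0x39  N=0 Z=0
-- IRQ taken; context saved, return-PC = 6 --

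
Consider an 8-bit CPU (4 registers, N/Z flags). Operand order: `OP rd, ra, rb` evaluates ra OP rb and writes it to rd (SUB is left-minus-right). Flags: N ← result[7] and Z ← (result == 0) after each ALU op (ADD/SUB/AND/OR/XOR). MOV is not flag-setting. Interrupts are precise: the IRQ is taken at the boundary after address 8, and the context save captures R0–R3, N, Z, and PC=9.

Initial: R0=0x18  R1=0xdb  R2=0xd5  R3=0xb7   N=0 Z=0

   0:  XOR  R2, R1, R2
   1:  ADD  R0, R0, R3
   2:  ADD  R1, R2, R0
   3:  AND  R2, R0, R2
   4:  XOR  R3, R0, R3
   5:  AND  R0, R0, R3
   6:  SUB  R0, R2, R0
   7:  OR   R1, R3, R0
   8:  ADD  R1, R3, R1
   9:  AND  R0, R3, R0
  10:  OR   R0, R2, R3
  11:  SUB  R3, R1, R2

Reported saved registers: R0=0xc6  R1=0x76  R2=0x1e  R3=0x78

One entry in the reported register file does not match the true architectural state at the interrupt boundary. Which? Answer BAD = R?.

BAD = R2

after  0: R0=0x18 R1=0xdb R2=0x0e R3=0xb7  N=0 Z=0
after  1: R0=0xcf R1=0xdb R2=0x0e R3=0xb7  N=1 Z=0
after  2: R0=0xcf R1=0xdd R2=0x0e R3=0xb7  N=1 Z=0
after  3: R0=0xcf R1=0xdd R2=0x0e R3=0xb7  N=0 Z=0
after  4: R0=0xcf R1=0xdd R2=0x0e R3=0x78  N=0 Z=0
after  5: R0=0x48 R1=0xdd R2=0x0e R3=0x78  N=0 Z=0
after  6: R0=0xc6 R1=0xdd R2=0x0e R3=0x78  N=1 Z=0
after  7: R0=0xc6 R1=0xfe R2=0x0e R3=0x78  N=1 Z=0
after  8: R0=0xc6 R1=0x76 R2=0x0e R3=0x78  N=0 Z=0
-- IRQ taken; context saved, return-PC = 9 --
mismatch: R2: reported 0x1e vs actual 0x0e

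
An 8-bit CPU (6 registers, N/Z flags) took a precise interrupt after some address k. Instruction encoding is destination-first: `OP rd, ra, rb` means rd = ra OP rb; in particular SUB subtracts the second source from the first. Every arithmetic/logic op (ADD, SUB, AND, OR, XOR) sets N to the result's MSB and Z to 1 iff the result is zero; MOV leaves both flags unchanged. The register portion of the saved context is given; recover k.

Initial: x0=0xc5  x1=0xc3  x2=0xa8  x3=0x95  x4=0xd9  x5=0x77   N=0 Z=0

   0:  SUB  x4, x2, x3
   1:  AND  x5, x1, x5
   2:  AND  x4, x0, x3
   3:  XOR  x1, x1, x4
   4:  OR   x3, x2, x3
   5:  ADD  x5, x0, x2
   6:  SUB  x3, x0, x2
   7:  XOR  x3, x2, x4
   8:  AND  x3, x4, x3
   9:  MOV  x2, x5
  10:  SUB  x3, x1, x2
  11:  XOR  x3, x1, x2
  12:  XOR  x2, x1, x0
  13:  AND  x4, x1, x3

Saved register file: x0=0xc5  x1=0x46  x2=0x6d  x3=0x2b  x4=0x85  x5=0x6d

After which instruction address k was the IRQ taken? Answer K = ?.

K = 11

after  0: x0=0xc5 x1=0xc3 x2=0xa8 x3=0x95 x4=0x13 x5=0x77  N=0 Z=0
after  1: x0=0xc5 x1=0xc3 x2=0xa8 x3=0x95 x4=0x13 x5=0x43  N=0 Z=0
after  2: x0=0xc5 x1=0xc3 x2=0xa8 x3=0x95 x4=0x85 x5=0x43  N=1 Z=0
after  3: x0=0xc5 x1=0x46 x2=0xa8 x3=0x95 x4=0x85 x5=0x43  N=0 Z=0
after  4: x0=0xc5 x1=0x46 x2=0xa8 x3=0xbd x4=0x85 x5=0x43  N=1 Z=0
after  5: x0=0xc5 x1=0x46 x2=0xa8 x3=0xbd x4=0x85 x5=0x6d  N=0 Z=0
after  6: x0=0xc5 x1=0x46 x2=0xa8 x3=0x1d x4=0x85 x5=0x6d  N=0 Z=0
after  7: x0=0xc5 x1=0x46 x2=0xa8 x3=0x2d x4=0x85 x5=0x6d  N=0 Z=0
after  8: x0=0xc5 x1=0x46 x2=0xa8 x3=0x05 x4=0x85 x5=0x6d  N=0 Z=0
after  9: x0=0xc5 x1=0x46 x2=0x6d x3=0x05 x4=0x85 x5=0x6d  N=0 Z=0
after 10: x0=0xc5 x1=0x46 x2=0x6d x3=0xd9 x4=0x85 x5=0x6d  N=1 Z=0
after 11: x0=0xc5 x1=0x46 x2=0x6d x3=0x2b x4=0x85 x5=0x6d  N=0 Z=0
-- IRQ taken; context saved, return-PC = 12 --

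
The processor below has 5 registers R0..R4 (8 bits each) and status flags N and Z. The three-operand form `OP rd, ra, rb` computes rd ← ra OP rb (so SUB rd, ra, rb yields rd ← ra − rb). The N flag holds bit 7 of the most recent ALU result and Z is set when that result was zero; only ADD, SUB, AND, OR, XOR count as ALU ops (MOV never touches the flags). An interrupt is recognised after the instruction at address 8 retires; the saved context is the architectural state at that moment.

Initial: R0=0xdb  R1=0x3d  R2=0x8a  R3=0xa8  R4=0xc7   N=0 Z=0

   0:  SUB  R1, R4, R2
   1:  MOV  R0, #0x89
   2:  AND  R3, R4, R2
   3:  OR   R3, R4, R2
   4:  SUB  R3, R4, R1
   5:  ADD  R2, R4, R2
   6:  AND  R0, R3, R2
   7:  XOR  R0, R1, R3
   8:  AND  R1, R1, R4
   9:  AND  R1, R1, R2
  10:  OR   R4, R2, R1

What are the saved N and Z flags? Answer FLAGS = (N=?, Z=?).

FLAGS = (N=0, Z=0)

after  0: R0=0xdb R1=0x3d R2=0x8a R3=0xa8 R4=0xc7  N=0 Z=0
after  1: R0=0x89 R1=0x3d R2=0x8a R3=0xa8 R4=0xc7  N=0 Z=0
after  2: R0=0x89 R1=0x3d R2=0x8a R3=0x82 R4=0xc7  N=1 Z=0
after  3: R0=0x89 R1=0x3d R2=0x8a R3=0xcf R4=0xc7  N=1 Z=0
after  4: R0=0x89 R1=0x3d R2=0x8a R3=0x8a R4=0xc7  N=1 Z=0
after  5: R0=0x89 R1=0x3d R2=0x51 R3=0x8a R4=0xc7  N=0 Z=0
after  6: R0=0x00 R1=0x3d R2=0x51 R3=0x8a R4=0xc7  N=0 Z=1
after  7: R0=0xb7 R1=0x3d R2=0x51 R3=0x8a R4=0xc7  N=1 Z=0
after  8: R0=0xb7 R1=0x05 R2=0x51 R3=0x8a R4=0xc7  N=0 Z=0
-- IRQ taken; context saved, return-PC = 9 --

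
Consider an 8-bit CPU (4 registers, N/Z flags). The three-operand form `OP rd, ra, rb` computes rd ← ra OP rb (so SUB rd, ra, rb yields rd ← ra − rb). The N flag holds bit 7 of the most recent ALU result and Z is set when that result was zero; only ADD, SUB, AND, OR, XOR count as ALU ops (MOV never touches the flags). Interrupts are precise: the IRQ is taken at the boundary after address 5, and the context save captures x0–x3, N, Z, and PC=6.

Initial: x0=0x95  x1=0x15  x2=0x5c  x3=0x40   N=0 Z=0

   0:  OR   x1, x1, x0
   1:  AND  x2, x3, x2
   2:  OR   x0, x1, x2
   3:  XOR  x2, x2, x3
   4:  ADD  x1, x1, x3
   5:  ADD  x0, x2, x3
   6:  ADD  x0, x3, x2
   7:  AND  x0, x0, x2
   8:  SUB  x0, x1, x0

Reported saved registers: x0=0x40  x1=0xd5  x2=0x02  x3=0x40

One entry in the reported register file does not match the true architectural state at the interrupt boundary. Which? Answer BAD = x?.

after  0: x0=0x95 x1=0x95 x2=0x5c x3=0x40  N=1 Z=0
after  1: x0=0x95 x1=0x95 x2=0x40 x3=0x40  N=0 Z=0
after  2: x0=0xd5 x1=0x95 x2=0x40 x3=0x40  N=1 Z=0
after  3: x0=0xd5 x1=0x95 x2=0x00 x3=0x40  N=0 Z=1
after  4: x0=0xd5 x1=0xd5 x2=0x00 x3=0x40  N=1 Z=0
after  5: x0=0x40 x1=0xd5 x2=0x00 x3=0x40  N=0 Z=0
-- IRQ taken; context saved, return-PC = 6 --
mismatch: x2: reported 0x02 vs actual 0x00

BAD = x2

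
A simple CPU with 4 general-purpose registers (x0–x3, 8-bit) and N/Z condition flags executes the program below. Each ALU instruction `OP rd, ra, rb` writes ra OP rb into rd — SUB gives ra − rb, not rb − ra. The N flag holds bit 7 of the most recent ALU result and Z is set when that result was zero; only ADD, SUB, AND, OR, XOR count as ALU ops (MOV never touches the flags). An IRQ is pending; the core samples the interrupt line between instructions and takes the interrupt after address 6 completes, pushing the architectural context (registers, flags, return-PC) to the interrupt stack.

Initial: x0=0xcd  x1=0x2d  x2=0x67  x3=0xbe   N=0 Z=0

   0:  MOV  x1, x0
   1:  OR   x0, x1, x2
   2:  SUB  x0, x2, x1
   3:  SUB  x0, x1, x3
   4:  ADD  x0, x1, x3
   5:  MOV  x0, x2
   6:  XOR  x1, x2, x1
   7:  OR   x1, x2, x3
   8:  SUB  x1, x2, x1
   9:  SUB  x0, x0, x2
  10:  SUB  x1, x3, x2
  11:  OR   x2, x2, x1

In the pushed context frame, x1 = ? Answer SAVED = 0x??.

SAVED = 0xaa

after  0: x0=0xcd x1=0xcd x2=0x67 x3=0xbe  N=0 Z=0
after  1: x0=0xef x1=0xcd x2=0x67 x3=0xbe  N=1 Z=0
after  2: x0=0x9a x1=0xcd x2=0x67 x3=0xbe  N=1 Z=0
after  3: x0=0x0f x1=0xcd x2=0x67 x3=0xbe  N=0 Z=0
after  4: x0=0x8b x1=0xcd x2=0x67 x3=0xbe  N=1 Z=0
after  5: x0=0x67 x1=0xcd x2=0x67 x3=0xbe  N=1 Z=0
after  6: x0=0x67 x1=0xaa x2=0x67 x3=0xbe  N=1 Z=0
-- IRQ taken; context saved, return-PC = 7 --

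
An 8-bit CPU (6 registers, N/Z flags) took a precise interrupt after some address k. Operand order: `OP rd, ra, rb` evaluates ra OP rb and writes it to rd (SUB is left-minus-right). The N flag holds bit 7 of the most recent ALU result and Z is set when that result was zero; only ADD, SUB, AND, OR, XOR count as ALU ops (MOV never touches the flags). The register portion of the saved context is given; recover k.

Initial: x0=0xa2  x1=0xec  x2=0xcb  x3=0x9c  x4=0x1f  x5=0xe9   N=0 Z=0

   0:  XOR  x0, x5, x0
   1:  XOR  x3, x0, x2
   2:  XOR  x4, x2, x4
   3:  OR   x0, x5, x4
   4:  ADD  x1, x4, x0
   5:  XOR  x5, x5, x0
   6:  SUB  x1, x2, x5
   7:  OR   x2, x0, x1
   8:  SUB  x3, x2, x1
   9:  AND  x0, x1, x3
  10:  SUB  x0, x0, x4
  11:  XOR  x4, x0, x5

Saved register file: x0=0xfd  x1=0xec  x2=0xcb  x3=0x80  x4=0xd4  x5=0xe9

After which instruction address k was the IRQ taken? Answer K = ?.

after  0: x0=0x4b x1=0xec x2=0xcb x3=0x9c x4=0x1f x5=0xe9  N=0 Z=0
after  1: x0=0x4b x1=0xec x2=0xcb x3=0x80 x4=0x1f x5=0xe9  N=1 Z=0
after  2: x0=0x4b x1=0xec x2=0xcb x3=0x80 x4=0xd4 x5=0xe9  N=1 Z=0
after  3: x0=0xfd x1=0xec x2=0xcb x3=0x80 x4=0xd4 x5=0xe9  N=1 Z=0
-- IRQ taken; context saved, return-PC = 4 --

K = 3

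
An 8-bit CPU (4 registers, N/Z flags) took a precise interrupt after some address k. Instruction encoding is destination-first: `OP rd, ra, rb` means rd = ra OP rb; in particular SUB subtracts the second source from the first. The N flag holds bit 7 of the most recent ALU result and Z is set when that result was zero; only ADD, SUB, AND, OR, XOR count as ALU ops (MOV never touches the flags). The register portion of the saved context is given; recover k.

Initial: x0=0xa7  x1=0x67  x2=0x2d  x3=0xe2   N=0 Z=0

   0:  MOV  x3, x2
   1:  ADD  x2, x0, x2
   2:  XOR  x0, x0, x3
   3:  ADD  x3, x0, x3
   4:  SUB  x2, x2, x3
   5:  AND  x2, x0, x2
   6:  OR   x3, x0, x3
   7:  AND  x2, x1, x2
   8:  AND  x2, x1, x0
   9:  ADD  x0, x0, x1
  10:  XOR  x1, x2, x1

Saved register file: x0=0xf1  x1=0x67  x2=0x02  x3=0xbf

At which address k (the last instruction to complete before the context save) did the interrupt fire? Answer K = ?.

K = 9

after  0: x0=0xa7 x1=0x67 x2=0x2d x3=0x2d  N=0 Z=0
after  1: x0=0xa7 x1=0x67 x2=0xd4 x3=0x2d  N=1 Z=0
after  2: x0=0x8a x1=0x67 x2=0xd4 x3=0x2d  N=1 Z=0
after  3: x0=0x8a x1=0x67 x2=0xd4 x3=0xb7  N=1 Z=0
after  4: x0=0x8a x1=0x67 x2=0x1d x3=0xb7  N=0 Z=0
after  5: x0=0x8a x1=0x67 x2=0x08 x3=0xb7  N=0 Z=0
after  6: x0=0x8a x1=0x67 x2=0x08 x3=0xbf  N=1 Z=0
after  7: x0=0x8a x1=0x67 x2=0x00 x3=0xbf  N=0 Z=1
after  8: x0=0x8a x1=0x67 x2=0x02 x3=0xbf  N=0 Z=0
after  9: x0=0xf1 x1=0x67 x2=0x02 x3=0xbf  N=1 Z=0
-- IRQ taken; context saved, return-PC = 10 --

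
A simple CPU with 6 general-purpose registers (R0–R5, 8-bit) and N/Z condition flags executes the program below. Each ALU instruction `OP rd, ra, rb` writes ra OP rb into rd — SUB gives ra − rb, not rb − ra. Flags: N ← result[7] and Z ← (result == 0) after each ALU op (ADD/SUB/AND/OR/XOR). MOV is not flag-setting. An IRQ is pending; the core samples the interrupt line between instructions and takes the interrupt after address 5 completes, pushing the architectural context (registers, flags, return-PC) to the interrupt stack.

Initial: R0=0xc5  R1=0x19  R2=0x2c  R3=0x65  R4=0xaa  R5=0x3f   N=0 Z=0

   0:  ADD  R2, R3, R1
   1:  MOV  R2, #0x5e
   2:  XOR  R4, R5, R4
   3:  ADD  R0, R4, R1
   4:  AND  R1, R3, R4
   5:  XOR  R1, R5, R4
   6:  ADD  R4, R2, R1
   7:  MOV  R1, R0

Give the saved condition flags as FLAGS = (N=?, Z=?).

after  0: R0=0xc5 R1=0x19 R2=0x7e R3=0x65 R4=0xaa R5=0x3f  N=0 Z=0
after  1: R0=0xc5 R1=0x19 R2=0x5e R3=0x65 R4=0xaa R5=0x3f  N=0 Z=0
after  2: R0=0xc5 R1=0x19 R2=0x5e R3=0x65 R4=0x95 R5=0x3f  N=1 Z=0
after  3: R0=0xae R1=0x19 R2=0x5e R3=0x65 R4=0x95 R5=0x3f  N=1 Z=0
after  4: R0=0xae R1=0x05 R2=0x5e R3=0x65 R4=0x95 R5=0x3f  N=0 Z=0
after  5: R0=0xae R1=0xaa R2=0x5e R3=0x65 R4=0x95 R5=0x3f  N=1 Z=0
-- IRQ taken; context saved, return-PC = 6 --

FLAGS = (N=1, Z=0)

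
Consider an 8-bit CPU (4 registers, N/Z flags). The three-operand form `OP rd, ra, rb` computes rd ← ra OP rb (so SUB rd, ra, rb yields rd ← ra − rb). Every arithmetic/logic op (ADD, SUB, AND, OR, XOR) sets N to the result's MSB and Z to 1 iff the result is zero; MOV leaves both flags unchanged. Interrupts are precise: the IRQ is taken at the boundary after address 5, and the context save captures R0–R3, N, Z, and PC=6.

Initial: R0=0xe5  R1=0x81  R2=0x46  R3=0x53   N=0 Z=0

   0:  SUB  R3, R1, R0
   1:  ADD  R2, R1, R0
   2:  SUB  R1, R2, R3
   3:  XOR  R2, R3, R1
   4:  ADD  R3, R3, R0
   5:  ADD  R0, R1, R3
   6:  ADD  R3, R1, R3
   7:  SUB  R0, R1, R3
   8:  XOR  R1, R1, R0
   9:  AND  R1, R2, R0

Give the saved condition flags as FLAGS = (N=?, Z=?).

FLAGS = (N=0, Z=0)

after  0: R0=0xe5 R1=0x81 R2=0x46 R3=0x9c  N=1 Z=0
after  1: R0=0xe5 R1=0x81 R2=0x66 R3=0x9c  N=0 Z=0
after  2: R0=0xe5 R1=0xca R2=0x66 R3=0x9c  N=1 Z=0
after  3: R0=0xe5 R1=0xca R2=0x56 R3=0x9c  N=0 Z=0
after  4: R0=0xe5 R1=0xca R2=0x56 R3=0x81  N=1 Z=0
after  5: R0=0x4b R1=0xca R2=0x56 R3=0x81  N=0 Z=0
-- IRQ taken; context saved, return-PC = 6 --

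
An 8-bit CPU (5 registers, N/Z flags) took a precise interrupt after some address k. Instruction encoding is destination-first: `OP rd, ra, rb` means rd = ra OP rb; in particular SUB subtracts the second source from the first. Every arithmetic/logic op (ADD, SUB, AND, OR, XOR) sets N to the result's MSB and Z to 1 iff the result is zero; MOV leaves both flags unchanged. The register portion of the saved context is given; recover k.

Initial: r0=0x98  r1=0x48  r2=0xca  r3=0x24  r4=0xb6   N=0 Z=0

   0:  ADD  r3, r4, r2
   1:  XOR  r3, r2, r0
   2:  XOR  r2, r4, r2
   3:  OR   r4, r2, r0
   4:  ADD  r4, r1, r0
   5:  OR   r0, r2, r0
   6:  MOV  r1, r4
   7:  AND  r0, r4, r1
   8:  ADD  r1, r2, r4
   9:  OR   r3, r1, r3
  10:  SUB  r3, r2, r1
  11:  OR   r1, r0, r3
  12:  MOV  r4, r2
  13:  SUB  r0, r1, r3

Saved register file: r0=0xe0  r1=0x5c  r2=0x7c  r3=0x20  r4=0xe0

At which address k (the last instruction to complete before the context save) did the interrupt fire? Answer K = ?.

after  0: r0=0x98 r1=0x48 r2=0xca r3=0x80 r4=0xb6  N=1 Z=0
after  1: r0=0x98 r1=0x48 r2=0xca r3=0x52 r4=0xb6  N=0 Z=0
after  2: r0=0x98 r1=0x48 r2=0x7c r3=0x52 r4=0xb6  N=0 Z=0
after  3: r0=0x98 r1=0x48 r2=0x7c r3=0x52 r4=0xfc  N=1 Z=0
after  4: r0=0x98 r1=0x48 r2=0x7c r3=0x52 r4=0xe0  N=1 Z=0
after  5: r0=0xfc r1=0x48 r2=0x7c r3=0x52 r4=0xe0  N=1 Z=0
after  6: r0=0xfc r1=0xe0 r2=0x7c r3=0x52 r4=0xe0  N=1 Z=0
after  7: r0=0xe0 r1=0xe0 r2=0x7c r3=0x52 r4=0xe0  N=1 Z=0
after  8: r0=0xe0 r1=0x5c r2=0x7c r3=0x52 r4=0xe0  N=0 Z=0
after  9: r0=0xe0 r1=0x5c r2=0x7c r3=0x5e r4=0xe0  N=0 Z=0
after 10: r0=0xe0 r1=0x5c r2=0x7c r3=0x20 r4=0xe0  N=0 Z=0
-- IRQ taken; context saved, return-PC = 11 --

K = 10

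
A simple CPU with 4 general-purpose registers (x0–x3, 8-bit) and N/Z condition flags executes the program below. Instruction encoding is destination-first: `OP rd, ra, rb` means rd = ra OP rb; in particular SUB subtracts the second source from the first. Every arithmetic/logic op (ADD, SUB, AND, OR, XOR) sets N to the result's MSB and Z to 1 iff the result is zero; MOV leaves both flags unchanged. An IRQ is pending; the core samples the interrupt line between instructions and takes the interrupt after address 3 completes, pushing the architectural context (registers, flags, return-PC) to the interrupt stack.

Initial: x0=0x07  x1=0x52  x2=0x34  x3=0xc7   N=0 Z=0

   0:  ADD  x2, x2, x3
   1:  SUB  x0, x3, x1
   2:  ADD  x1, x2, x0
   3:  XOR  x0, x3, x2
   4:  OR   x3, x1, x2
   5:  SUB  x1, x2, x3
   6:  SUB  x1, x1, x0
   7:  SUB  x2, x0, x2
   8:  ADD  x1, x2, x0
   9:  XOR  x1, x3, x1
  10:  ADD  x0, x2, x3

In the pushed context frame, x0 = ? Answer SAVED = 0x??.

SAVED = 0x3c

after  0: x0=0x07 x1=0x52 x2=0xfb x3=0xc7  N=1 Z=0
after  1: x0=0x75 x1=0x52 x2=0xfb x3=0xc7  N=0 Z=0
after  2: x0=0x75 x1=0x70 x2=0xfb x3=0xc7  N=0 Z=0
after  3: x0=0x3c x1=0x70 x2=0xfb x3=0xc7  N=0 Z=0
-- IRQ taken; context saved, return-PC = 4 --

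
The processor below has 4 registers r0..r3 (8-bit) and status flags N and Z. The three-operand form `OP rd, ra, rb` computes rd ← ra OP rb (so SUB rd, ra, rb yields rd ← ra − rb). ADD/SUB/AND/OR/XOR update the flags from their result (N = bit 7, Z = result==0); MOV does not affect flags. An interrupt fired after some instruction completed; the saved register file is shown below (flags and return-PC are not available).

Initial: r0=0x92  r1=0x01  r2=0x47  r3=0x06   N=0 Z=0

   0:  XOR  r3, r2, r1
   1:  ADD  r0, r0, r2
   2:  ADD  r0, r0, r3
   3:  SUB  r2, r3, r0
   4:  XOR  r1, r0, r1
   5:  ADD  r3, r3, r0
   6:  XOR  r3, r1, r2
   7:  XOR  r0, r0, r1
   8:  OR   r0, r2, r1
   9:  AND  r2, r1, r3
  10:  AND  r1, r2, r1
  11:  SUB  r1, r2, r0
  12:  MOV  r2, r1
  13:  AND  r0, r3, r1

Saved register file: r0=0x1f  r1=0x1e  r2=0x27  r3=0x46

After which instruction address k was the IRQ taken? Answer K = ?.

after  0: r0=0x92 r1=0x01 r2=0x47 r3=0x46  N=0 Z=0
after  1: r0=0xd9 r1=0x01 r2=0x47 r3=0x46  N=1 Z=0
after  2: r0=0x1f r1=0x01 r2=0x47 r3=0x46  N=0 Z=0
after  3: r0=0x1f r1=0x01 r2=0x27 r3=0x46  N=0 Z=0
after  4: r0=0x1f r1=0x1e r2=0x27 r3=0x46  N=0 Z=0
-- IRQ taken; context saved, return-PC = 5 --

K = 4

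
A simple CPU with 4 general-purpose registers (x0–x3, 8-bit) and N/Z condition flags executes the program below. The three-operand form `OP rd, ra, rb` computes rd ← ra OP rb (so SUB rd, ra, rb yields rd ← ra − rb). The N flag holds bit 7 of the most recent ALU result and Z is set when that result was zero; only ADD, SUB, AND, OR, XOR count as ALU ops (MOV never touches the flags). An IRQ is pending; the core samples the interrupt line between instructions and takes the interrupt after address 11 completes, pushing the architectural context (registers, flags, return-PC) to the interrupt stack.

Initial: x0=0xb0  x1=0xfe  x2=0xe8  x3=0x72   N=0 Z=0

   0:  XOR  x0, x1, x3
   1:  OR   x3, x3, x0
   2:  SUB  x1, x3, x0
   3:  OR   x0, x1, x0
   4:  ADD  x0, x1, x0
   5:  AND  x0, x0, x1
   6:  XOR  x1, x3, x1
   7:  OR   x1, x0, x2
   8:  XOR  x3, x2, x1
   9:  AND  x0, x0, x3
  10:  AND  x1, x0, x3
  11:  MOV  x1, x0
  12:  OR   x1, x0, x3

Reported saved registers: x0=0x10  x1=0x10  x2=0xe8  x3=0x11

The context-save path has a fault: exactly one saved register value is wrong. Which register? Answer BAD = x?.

BAD = x3

after  0: x0=0x8c x1=0xfe x2=0xe8 x3=0x72  N=1 Z=0
after  1: x0=0x8c x1=0xfe x2=0xe8 x3=0xfe  N=1 Z=0
after  2: x0=0x8c x1=0x72 x2=0xe8 x3=0xfe  N=0 Z=0
after  3: x0=0xfe x1=0x72 x2=0xe8 x3=0xfe  N=1 Z=0
after  4: x0=0x70 x1=0x72 x2=0xe8 x3=0xfe  N=0 Z=0
after  5: x0=0x70 x1=0x72 x2=0xe8 x3=0xfe  N=0 Z=0
after  6: x0=0x70 x1=0x8c x2=0xe8 x3=0xfe  N=1 Z=0
after  7: x0=0x70 x1=0xf8 x2=0xe8 x3=0xfe  N=1 Z=0
after  8: x0=0x70 x1=0xf8 x2=0xe8 x3=0x10  N=0 Z=0
after  9: x0=0x10 x1=0xf8 x2=0xe8 x3=0x10  N=0 Z=0
after 10: x0=0x10 x1=0x10 x2=0xe8 x3=0x10  N=0 Z=0
after 11: x0=0x10 x1=0x10 x2=0xe8 x3=0x10  N=0 Z=0
-- IRQ taken; context saved, return-PC = 12 --
mismatch: x3: reported 0x11 vs actual 0x10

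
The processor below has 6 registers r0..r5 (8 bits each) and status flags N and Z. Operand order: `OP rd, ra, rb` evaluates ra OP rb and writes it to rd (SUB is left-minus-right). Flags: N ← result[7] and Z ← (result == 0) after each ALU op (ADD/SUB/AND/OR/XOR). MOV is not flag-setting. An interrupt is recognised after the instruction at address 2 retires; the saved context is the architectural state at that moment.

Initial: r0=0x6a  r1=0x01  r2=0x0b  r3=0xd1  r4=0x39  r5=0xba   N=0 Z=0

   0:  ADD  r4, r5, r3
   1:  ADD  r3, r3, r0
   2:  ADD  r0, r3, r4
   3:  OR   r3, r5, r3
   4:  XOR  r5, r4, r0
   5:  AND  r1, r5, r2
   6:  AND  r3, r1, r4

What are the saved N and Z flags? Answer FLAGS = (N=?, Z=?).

after  0: r0=0x6a r1=0x01 r2=0x0b r3=0xd1 r4=0x8b r5=0xba  N=1 Z=0
after  1: r0=0x6a r1=0x01 r2=0x0b r3=0x3b r4=0x8b r5=0xba  N=0 Z=0
after  2: r0=0xc6 r1=0x01 r2=0x0b r3=0x3b r4=0x8b r5=0xba  N=1 Z=0
-- IRQ taken; context saved, return-PC = 3 --

FLAGS = (N=1, Z=0)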